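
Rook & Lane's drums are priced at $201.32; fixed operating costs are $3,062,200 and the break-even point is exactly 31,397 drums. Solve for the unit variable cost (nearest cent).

At break-even, FC = Q × (P − VC), so P − VC = $3,062,200 ÷ 31,397 = $97.5316.
Variable cost per unit = $201.32 − $97.5316 = $103.79.

$103.79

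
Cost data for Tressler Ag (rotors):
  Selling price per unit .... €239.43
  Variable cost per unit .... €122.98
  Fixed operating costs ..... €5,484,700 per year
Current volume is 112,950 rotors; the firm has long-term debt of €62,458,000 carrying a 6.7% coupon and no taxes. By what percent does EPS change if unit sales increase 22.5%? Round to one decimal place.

+85.0%

At 112,950 units, contribution = 112,950 × €116.45 = €13,153,027.50.
EBIT = €13,153,027.50 − €5,484,700 = €7,668,327.50.
Interest = €4,184,686.00, so EBIT − I = €3,483,641.50.
Degree of combined leverage = contribution ÷ (EBIT − I) = €13,153,027.50 ÷ €3,483,641.50 = 3.7757.
%ΔEPS = DCL × %ΔSales = 3.7757 × +22.5% = +85.0%.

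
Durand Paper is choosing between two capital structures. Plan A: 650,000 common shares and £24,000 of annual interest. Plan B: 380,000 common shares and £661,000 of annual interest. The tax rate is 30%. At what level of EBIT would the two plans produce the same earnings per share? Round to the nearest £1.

£1,557,519

Set EPS_A = EPS_B: (EBIT − £24,000)(1 − 0.30) ÷ 650,000 = (EBIT − £661,000)(1 − 0.30) ÷ 380,000.
The (1 − t) factor cancels: (EBIT − 24,000) × 380,000 = (EBIT − 661,000) × 650,000.
Solving, EBIT = (661,000·650,000 − 24,000·380,000) / (650,000 − 380,000) = 420,530,000,000 / 270,000 = 1,557,518.52.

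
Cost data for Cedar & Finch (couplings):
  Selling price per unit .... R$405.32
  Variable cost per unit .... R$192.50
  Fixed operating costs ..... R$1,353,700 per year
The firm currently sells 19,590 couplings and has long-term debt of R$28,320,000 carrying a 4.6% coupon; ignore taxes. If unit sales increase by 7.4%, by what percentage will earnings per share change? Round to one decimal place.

Total contribution margin = 19,590 × R$212.82 = R$4,169,143.80.
EBIT = R$4,169,143.80 − R$1,353,700 = R$2,815,443.80.
Interest = R$1,302,720.00, so EBIT − I = R$1,512,723.80.
Degree of combined leverage = contribution ÷ (EBIT − I) = R$4,169,143.80 ÷ R$1,512,723.80 = 2.7561.
%ΔEPS = DCL × %ΔSales = 2.7561 × +7.4% = +20.4%.

+20.4%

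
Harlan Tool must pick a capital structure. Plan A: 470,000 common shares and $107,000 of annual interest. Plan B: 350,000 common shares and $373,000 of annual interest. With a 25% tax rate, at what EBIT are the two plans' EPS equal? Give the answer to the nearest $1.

$1,148,833

At indifference, (EBIT − 107,000)(1 − t)/470,000 = (EBIT − 373,000)(1 − t)/350,000.
The (1 − t) factor cancels: (EBIT − 107,000) × 350,000 = (EBIT − 373,000) × 470,000.
EBIT × (470,000 − 350,000) = 373,000 × 470,000 − 107,000 × 350,000 = 137,860,000,000, so EBIT = 137,860,000,000 ÷ 120,000 = 1,148,833.33.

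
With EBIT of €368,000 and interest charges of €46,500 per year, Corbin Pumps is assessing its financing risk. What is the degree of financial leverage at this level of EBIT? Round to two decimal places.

1.14

Interest = €46,500.00.
DFL = EBIT ÷ (EBIT − I) = €368,000 ÷ (€368,000 − €46,500.00) = €368,000 ÷ €321,500.00 = 1.1446.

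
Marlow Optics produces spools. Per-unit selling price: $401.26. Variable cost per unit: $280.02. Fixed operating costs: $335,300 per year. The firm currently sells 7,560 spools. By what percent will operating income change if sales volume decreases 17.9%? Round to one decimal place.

-28.2%

Total contribution margin = 7,560 × $121.24 = $916,574.40.
Subtracting fixed costs: EBIT = $916,574.40 − $335,300 = $581,274.40.
So DOL = total CM / EBIT = $916,574.40 / $581,274.40 = 1.5768.
%ΔEBIT = DOL × %ΔSales = 1.5768 × -17.9% = -28.2%.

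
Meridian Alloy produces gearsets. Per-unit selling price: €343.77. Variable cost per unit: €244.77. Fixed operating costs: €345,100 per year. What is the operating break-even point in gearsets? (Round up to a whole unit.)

3,486 gearsets

Unit CM = price − variable cost = €343.77 − €244.77 = €99.00.
Units to break even: €345,100 ÷ €99.00 = 3,485.86, rounded up to 3,486.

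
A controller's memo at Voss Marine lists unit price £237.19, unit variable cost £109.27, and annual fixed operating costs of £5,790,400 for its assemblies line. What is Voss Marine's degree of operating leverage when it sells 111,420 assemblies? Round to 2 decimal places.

At 111,420 units, contribution = 111,420 × £127.92 = £14,252,846.40.
Subtracting fixed costs: EBIT = £14,252,846.40 − £5,790,400 = £8,462,446.40.
So DOL = total CM / EBIT = £14,252,846.40 / £8,462,446.40 = 1.6842.

1.68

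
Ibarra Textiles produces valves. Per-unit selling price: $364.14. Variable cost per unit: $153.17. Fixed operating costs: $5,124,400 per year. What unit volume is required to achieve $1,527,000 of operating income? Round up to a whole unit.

31,528 valves

Unit CM = price − variable cost = $364.14 − $153.17 = $210.97.
Units = (FC + target) / CM = ($5,124,400 + $1,527,000) / $210.97 = 31,527.71, so 31,528 valves.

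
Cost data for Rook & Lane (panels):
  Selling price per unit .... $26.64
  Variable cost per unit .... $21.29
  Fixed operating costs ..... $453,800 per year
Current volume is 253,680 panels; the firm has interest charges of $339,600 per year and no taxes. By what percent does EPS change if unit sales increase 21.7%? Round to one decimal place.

+52.2%

At 253,680 units, contribution = 253,680 × $5.35 = $1,357,188.00.
EBIT = $1,357,188.00 − $453,800 = $903,388.00.
Interest = $339,600.00, so EBIT − I = $563,788.00.
DCL = total CM / (EBIT − I) = $1,357,188.00 / $563,788.00 = 2.4073.
EPS therefore changes by 2.4073 × (+21.7%) = +52.2%.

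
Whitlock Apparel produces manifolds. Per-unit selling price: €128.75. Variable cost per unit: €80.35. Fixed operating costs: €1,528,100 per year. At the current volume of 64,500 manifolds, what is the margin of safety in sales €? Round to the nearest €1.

€4,239,440

Unit CM = price − variable cost = €128.75 − €80.35 = €48.40. Break-even units = €1,528,100 ÷ €48.40 = 31,572.31; break-even revenue = 31,572.31 × €128.75 = €4,064,935.43.
Current sales = 64,500 × €128.75 = €8,304,375.00.
Margin of safety = €8,304,375.00 − €4,064,935.43 = €4,239,440.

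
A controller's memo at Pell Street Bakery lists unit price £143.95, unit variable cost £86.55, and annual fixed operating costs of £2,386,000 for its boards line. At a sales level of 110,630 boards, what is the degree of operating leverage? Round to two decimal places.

1.60

Total contribution margin = 110,630 × £57.40 = £6,350,162.00.
Operating income = contribution − fixed costs = £6,350,162.00 − £2,386,000 = £3,964,162.00.
DOL = contribution ÷ EBIT = £6,350,162.00 ÷ £3,964,162.00 = 1.6019.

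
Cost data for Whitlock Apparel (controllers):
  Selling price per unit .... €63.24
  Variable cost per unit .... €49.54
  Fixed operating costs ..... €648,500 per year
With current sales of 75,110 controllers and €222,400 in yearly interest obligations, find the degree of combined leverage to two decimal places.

6.51

At 75,110 units, contribution = 75,110 × €13.70 = €1,029,007.00.
Operating income = contribution − fixed costs = €1,029,007.00 − €648,500 = €380,507.00. Interest = €222,400.00, so EBIT − I = €158,107.00.
DCL = contribution ÷ (EBIT − I) = €1,029,007.00 ÷ €158,107.00 = 6.5083.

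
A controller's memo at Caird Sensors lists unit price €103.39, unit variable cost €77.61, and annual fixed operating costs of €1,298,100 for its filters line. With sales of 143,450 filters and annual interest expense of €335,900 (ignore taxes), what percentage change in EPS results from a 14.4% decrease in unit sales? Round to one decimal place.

-25.8%

At 143,450 units, contribution = 143,450 × €25.78 = €3,698,141.00.
Operating income = contribution − fixed costs = €3,698,141.00 − €1,298,100 = €2,400,041.00.
After interest of €335,900.00, pre-tax earnings = €2,064,141.00.
DCL = total CM / (EBIT − I) = €3,698,141.00 / €2,064,141.00 = 1.7916.
EPS therefore changes by 1.7916 × (-14.4%) = -25.8%.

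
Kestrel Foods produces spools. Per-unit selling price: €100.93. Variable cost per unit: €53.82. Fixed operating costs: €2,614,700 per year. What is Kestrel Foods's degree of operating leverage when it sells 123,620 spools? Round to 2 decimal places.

Contribution at this volume is 123,620 × €47.11 = €5,823,738.20.
Subtracting fixed costs: EBIT = €5,823,738.20 − €2,614,700 = €3,209,038.20.
DOL = contribution ÷ EBIT = €5,823,738.20 ÷ €3,209,038.20 = 1.8148.

1.81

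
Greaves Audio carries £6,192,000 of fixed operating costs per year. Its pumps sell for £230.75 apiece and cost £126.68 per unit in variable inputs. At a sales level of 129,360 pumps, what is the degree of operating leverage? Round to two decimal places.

1.85

At 129,360 units, contribution = 129,360 × £104.07 = £13,462,495.20.
Operating income = contribution − fixed costs = £13,462,495.20 − £6,192,000 = £7,270,495.20.
Degree of operating leverage = £13,462,495.20 / £7,270,495.20 = 1.8517.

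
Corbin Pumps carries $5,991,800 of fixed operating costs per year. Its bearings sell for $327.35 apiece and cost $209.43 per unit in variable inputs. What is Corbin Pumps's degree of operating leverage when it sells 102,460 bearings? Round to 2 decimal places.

Contribution at this volume is 102,460 × $117.92 = $12,082,083.20.
Subtracting fixed costs: EBIT = $12,082,083.20 − $5,991,800 = $6,090,283.20.
Degree of operating leverage = $12,082,083.20 / $6,090,283.20 = 1.9838.

1.98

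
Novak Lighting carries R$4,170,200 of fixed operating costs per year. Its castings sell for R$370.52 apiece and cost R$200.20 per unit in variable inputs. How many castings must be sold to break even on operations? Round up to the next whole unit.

Each unit contributes R$370.52 − R$200.20 = R$170.32.
Break-even Q = R$4,170,200 / R$170.32 = 24,484.50 → 24,485 castings.

24,485 castings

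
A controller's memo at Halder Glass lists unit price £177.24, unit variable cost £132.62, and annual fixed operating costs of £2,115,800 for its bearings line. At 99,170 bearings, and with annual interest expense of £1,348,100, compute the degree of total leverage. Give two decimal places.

Contribution at this volume is 99,170 × £44.62 = £4,424,965.40.
Subtracting fixed costs: EBIT = £4,424,965.40 − £2,115,800 = £2,309,165.40. Interest = £1,348,100.00, so EBIT − I = £961,065.40.
DCL = contribution ÷ (EBIT − I) = £4,424,965.40 ÷ £961,065.40 = 4.6042.

4.60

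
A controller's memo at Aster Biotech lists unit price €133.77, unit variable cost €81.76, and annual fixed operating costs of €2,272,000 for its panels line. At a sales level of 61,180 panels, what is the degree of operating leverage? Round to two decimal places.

3.50

Total contribution margin = 61,180 × €52.01 = €3,181,971.80.
Operating income = contribution − fixed costs = €3,181,971.80 − €2,272,000 = €909,971.80.
So DOL = total CM / EBIT = €3,181,971.80 / €909,971.80 = 3.4968.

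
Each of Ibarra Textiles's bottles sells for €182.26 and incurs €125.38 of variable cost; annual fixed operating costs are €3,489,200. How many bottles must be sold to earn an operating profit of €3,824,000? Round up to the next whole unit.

128,573 bottles

Unit CM = price − variable cost = €182.26 − €125.38 = €56.88.
Required volume = (fixed costs + target profit) ÷ CM = (€3,489,200 + €3,824,000) ÷ €56.88 = 128,572.43, so 128,573 bottles.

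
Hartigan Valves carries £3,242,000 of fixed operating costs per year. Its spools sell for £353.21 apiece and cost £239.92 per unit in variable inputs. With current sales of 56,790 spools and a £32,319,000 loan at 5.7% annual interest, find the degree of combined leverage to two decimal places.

4.77

Total contribution margin = 56,790 × £113.29 = £6,433,739.10.
Subtracting fixed costs: EBIT = £6,433,739.10 − £3,242,000 = £3,191,739.10. Interest = £1,842,183.00, so EBIT − I = £1,349,556.10.
DCL = contribution ÷ (EBIT − I) = £6,433,739.10 ÷ £1,349,556.10 = 4.7673.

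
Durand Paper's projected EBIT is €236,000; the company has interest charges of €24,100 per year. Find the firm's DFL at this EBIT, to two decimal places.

Annual interest charges come to €24,100.00.
DFL = EBIT ÷ (EBIT − I) = €236,000 ÷ (€236,000 − €24,100.00) = €236,000 ÷ €211,900.00 = 1.1137.

1.11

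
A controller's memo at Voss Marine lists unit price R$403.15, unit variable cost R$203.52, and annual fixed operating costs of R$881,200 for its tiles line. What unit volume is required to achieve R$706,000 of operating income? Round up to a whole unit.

Each unit contributes R$403.15 − R$203.52 = R$199.63.
Required volume = (fixed costs + target profit) ÷ CM = (R$881,200 + R$706,000) ÷ R$199.63 = 7,950.71, so 7,951 tiles.

7,951 tiles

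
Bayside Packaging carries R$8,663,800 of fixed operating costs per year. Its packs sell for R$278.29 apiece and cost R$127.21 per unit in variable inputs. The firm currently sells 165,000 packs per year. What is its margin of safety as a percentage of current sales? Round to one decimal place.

Unit CM = price − variable cost = R$278.29 − R$127.21 = R$151.08. Break-even units = R$8,663,800 ÷ R$151.08 = 57,345.78; break-even revenue = 57,345.78 × R$278.29 = R$15,958,756.30.
Actual sales revenue = 165,000 × R$278.29 = R$45,917,850.00.
Margin of safety = (R$45,917,850.00 − R$15,958,756.30) ÷ R$45,917,850.00 = 65.2%.

65.2%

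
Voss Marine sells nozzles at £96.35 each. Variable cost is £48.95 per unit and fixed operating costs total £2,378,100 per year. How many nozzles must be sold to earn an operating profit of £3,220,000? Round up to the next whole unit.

Each unit contributes £96.35 − £48.95 = £47.40.
Need Q such that Q × £47.40 − £2,378,100 = £3,220,000, i.e. Q = £5,598,100 / £47.40 = 118,103.38 → 118,104.

118,104 nozzles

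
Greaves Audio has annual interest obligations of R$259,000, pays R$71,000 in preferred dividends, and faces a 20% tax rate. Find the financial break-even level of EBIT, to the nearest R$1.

Grossing the preferred dividend up to pre-tax terms: R$71,000 / (1 − 0.20) = R$88,750.00.
EPS = 0 when EBIT covers interest plus the pre-tax preferred burden: R$259,000 + R$88,750.00 = R$347,750.00.

R$347,750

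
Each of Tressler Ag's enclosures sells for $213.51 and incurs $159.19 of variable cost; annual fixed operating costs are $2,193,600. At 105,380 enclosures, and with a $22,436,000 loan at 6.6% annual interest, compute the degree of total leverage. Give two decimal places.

Total contribution margin = 105,380 × $54.32 = $5,724,241.60.
Subtracting fixed costs: EBIT = $5,724,241.60 − $2,193,600 = $3,530,641.60. Interest = $1,480,776.00.
DOL = $5,724,241.60 ÷ $3,530,641.60 = 1.6213; DFL = $3,530,641.60 ÷ $2,049,865.60 = 1.7224.
Combined leverage = 1.6213 × 1.7224 = 2.7925.

2.79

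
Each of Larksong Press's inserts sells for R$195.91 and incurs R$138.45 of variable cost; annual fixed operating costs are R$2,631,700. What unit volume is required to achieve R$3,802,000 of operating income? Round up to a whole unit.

Unit CM = price − variable cost = R$195.91 − R$138.45 = R$57.46.
Units = (FC + target) / CM = (R$2,631,700 + R$3,802,000) / R$57.46 = 111,968.33, so 111,969 inserts.

111,969 inserts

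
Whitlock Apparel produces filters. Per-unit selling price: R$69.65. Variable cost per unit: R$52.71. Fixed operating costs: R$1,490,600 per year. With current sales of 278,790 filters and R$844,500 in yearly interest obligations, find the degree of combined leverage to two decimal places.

Contribution at this volume is 278,790 × R$16.94 = R$4,722,702.60.
EBIT = R$4,722,702.60 − R$1,490,600 = R$3,232,102.60. Interest = R$844,500.00.
DOL = R$4,722,702.60 ÷ R$3,232,102.60 = 1.4612; DFL = R$3,232,102.60 ÷ R$2,387,602.60 = 1.3537.
DCL = DOL × DFL = 1.4612 × 1.3537 = 1.9780.

1.98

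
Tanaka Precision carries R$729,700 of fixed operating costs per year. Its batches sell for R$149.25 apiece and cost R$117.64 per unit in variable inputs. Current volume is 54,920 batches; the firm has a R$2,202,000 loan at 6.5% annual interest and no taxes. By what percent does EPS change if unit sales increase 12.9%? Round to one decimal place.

Contribution at this volume is 54,920 × R$31.61 = R$1,736,021.20.
EBIT = R$1,736,021.20 − R$729,700 = R$1,006,321.20.
Interest = R$143,130.00, so EBIT − I = R$863,191.20.
Degree of combined leverage = contribution ÷ (EBIT − I) = R$1,736,021.20 ÷ R$863,191.20 = 2.0112.
%ΔEPS = DCL × %ΔSales = 2.0112 × +12.9% = +25.9%.

+25.9%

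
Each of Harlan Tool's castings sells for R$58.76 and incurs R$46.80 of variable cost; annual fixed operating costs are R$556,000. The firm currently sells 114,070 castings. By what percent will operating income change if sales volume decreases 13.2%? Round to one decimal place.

At 114,070 units, contribution = 114,070 × R$11.96 = R$1,364,277.20.
Operating income = contribution − fixed costs = R$1,364,277.20 − R$556,000 = R$808,277.20.
Degree of operating leverage = R$1,364,277.20 / R$808,277.20 = 1.6879.
Operating income changes by 1.6879 × -13.2% = -22.3%.

-22.3%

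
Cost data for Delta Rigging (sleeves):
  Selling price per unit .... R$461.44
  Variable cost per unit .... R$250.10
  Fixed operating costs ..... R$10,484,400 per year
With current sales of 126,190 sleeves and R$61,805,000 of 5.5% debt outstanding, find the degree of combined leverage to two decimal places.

Contribution at this volume is 126,190 × R$211.34 = R$26,668,994.60.
EBIT = R$26,668,994.60 − R$10,484,400 = R$16,184,594.60. Interest = R$3,399,275.00.
DOL = R$26,668,994.60 ÷ R$16,184,594.60 = 1.6478; DFL = R$16,184,594.60 ÷ R$12,785,319.60 = 1.2659.
DCL = DOL × DFL = 1.6478 × 1.2659 = 2.0860.

2.09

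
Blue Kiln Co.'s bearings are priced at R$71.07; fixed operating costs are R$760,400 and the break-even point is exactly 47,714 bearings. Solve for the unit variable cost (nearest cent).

R$55.13

Contribution per unit must be FC / Q = R$760,400 / 47,714 = R$15.9366.
Variable cost per unit = R$71.07 − R$15.9366 = R$55.13.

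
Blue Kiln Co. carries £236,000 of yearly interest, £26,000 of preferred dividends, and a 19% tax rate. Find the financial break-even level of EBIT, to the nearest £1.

Preferred dividends are paid after tax, so their pre-tax equivalent is £26,000 ÷ (1 − 0.19) = £32,098.77.
Financial break-even EBIT = interest + D_p ÷ (1 − t) = £236,000 + £32,098.77 = £268,098.77.

£268,099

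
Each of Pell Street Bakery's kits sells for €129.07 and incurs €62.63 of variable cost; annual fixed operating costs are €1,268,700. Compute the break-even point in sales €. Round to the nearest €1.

€2,464,646

Contribution margin per unit = €129.07 − €62.63 = €66.44, a CM ratio of €66.44 ÷ €129.07 = 0.5148.
Break-even sales = FC ÷ CM ratio = €1,268,700 × €129.07 / €66.44 = €2,464,646.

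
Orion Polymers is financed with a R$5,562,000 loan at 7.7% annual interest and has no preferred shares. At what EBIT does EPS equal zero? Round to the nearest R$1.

Annual interest = 7.7% × R$5,562,000 = R$428,274.00.
With no preferred dividends, EPS = 0 when EBIT exactly covers interest, so the financial break-even EBIT is R$428,274.00.

R$428,274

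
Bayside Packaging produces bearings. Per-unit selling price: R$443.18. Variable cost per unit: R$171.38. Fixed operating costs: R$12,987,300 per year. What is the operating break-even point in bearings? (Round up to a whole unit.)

47,783 bearings

Contribution margin per unit = R$443.18 − R$171.38 = R$271.80.
Units to break even: R$12,987,300 ÷ R$271.80 = 47,782.56, rounded up to 47,783.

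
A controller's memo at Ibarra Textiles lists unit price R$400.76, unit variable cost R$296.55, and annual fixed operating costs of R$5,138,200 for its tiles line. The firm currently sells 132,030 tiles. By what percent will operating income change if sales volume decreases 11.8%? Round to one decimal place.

Total contribution margin = 132,030 × R$104.21 = R$13,758,846.30.
Subtracting fixed costs: EBIT = R$13,758,846.30 − R$5,138,200 = R$8,620,646.30.
So DOL = total CM / EBIT = R$13,758,846.30 / R$8,620,646.30 = 1.5960.
Operating income changes by 1.5960 × -11.8% = -18.8%.

-18.8%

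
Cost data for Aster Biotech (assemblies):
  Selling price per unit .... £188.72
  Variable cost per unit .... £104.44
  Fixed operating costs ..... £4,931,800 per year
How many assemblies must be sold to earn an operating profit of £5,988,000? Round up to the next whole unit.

129,566 assemblies

Each unit contributes £188.72 − £104.44 = £84.28.
Units = (FC + target) / CM = (£4,931,800 + £5,988,000) / £84.28 = 129,565.73, so 129,566 assemblies.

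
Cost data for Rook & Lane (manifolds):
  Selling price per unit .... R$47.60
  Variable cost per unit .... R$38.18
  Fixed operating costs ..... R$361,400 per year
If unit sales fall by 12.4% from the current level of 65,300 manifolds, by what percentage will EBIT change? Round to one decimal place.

Contribution at this volume is 65,300 × R$9.42 = R$615,126.00.
Operating income = contribution − fixed costs = R$615,126.00 − R$361,400 = R$253,726.00.
So DOL = total CM / EBIT = R$615,126.00 / R$253,726.00 = 2.4244.
So EBIT moves 2.4244 × (-12.4%) = -30.1%.

-30.1%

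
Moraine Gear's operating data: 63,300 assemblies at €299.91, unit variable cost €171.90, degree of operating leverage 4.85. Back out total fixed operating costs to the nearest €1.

Total contribution margin = 63,300 × €128.01 = €8,103,033.00.
DOL = contribution / EBIT, so EBIT = €8,103,033.00 / 4.85 = €1,670,728.45.
Fixed costs = CM − EBIT = €8,103,033.00 − €1,670,728.45 = €6,432,305.

€6,432,305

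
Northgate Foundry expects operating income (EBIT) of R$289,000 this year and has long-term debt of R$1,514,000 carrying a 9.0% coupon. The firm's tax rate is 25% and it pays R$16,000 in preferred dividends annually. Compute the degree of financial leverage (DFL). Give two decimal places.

2.20

Interest = R$136,260.00.
Pre-tax preferred-dividend burden = R$16,000 ÷ (1 − 0.25) = R$21,333.33.
DFL = EBIT ÷ [EBIT − I − D_p/(1−t)] = R$289,000 ÷ [R$289,000 − R$136,260.00 − R$21,333.33] = R$289,000 ÷ R$131,406.67 = 2.1993.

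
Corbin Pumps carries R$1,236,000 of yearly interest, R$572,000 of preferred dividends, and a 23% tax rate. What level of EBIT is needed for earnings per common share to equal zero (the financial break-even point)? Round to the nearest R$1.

Grossing the preferred dividend up to pre-tax terms: R$572,000 / (1 − 0.23) = R$742,857.14.
EPS = 0 when EBIT covers interest plus the pre-tax preferred burden: R$1,236,000 + R$742,857.14 = R$1,978,857.14.

R$1,978,857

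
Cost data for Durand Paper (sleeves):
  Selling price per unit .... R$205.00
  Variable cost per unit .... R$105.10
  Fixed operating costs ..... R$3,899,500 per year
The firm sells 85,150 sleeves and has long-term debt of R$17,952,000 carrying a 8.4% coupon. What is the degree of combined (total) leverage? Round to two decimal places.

2.74

Total contribution margin = 85,150 × R$99.90 = R$8,506,485.00.
EBIT = R$8,506,485.00 − R$3,899,500 = R$4,606,985.00. Interest = R$1,507,968.00, so EBIT − I = R$3,099,017.00.
Degree of total leverage = total CM / (EBIT − interest) = R$8,506,485.00 / R$3,099,017.00 = 2.7449.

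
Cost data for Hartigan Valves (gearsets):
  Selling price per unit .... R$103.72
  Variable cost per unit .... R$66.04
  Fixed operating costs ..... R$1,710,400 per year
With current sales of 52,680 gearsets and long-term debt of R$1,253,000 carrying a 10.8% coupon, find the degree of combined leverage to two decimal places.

Contribution at this volume is 52,680 × R$37.68 = R$1,984,982.40.
Subtracting fixed costs: EBIT = R$1,984,982.40 − R$1,710,400 = R$274,582.40. Interest = R$135,324.00.
DOL = R$1,984,982.40 ÷ R$274,582.40 = 7.2291; DFL = R$274,582.40 ÷ R$139,258.40 = 1.9717.
Combined leverage = 7.2291 × 1.9717 = 14.2536.

14.25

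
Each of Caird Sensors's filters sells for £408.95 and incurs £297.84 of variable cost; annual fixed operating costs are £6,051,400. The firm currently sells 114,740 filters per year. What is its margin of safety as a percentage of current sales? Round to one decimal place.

Unit CM = price − variable cost = £408.95 − £297.84 = £111.11. Break-even units = £6,051,400 ÷ £111.11 = 54,463.14; break-even revenue = 54,463.14 × £408.95 = £22,272,703.00.
Current sales = 114,740 × £408.95 = £46,922,923.00.
Margin of safety = (£46,922,923.00 − £22,272,703.00) ÷ £46,922,923.00 = 52.5%.

52.5%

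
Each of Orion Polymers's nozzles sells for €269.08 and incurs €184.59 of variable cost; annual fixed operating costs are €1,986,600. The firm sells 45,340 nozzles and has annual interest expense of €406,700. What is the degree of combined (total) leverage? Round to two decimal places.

2.66

At 45,340 units, contribution = 45,340 × €84.49 = €3,830,776.60.
EBIT = €3,830,776.60 − €1,986,600 = €1,844,176.60. Interest = €406,700.00, so EBIT − I = €1,437,476.60.
DCL = contribution ÷ (EBIT − I) = €3,830,776.60 ÷ €1,437,476.60 = 2.6649.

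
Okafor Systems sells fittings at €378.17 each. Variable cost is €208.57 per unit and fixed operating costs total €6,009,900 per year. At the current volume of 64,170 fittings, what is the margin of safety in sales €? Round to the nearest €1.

€10,866,438

Unit CM = price − variable cost = €378.17 − €208.57 = €169.60. Break-even units = €6,009,900 ÷ €169.60 = 35,435.73; break-even revenue = 35,435.73 × €378.17 = €13,400,730.44.
Actual sales revenue = 64,170 × €378.17 = €24,267,168.90.
Margin of safety = €24,267,168.90 − €13,400,730.44 = €10,866,438.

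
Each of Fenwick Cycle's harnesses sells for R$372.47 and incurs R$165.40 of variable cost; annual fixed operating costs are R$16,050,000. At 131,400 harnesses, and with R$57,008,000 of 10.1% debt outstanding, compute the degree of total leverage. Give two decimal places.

5.04

At 131,400 units, contribution = 131,400 × R$207.07 = R$27,208,998.00.
Subtracting fixed costs: EBIT = R$27,208,998.00 − R$16,050,000 = R$11,158,998.00. Interest = R$5,757,808.00.
DOL = R$27,208,998.00 ÷ R$11,158,998.00 = 2.4383; DFL = R$11,158,998.00 ÷ R$5,401,190.00 = 2.0660.
DCL = DOL × DFL = 2.4383 × 2.0660 = 5.0375.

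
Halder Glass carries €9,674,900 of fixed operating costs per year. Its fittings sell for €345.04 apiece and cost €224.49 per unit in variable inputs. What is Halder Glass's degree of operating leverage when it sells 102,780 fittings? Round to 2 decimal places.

Contribution at this volume is 102,780 × €120.55 = €12,390,129.00.
Subtracting fixed costs: EBIT = €12,390,129.00 − €9,674,900 = €2,715,229.00.
Degree of operating leverage = €12,390,129.00 / €2,715,229.00 = 4.5632.

4.56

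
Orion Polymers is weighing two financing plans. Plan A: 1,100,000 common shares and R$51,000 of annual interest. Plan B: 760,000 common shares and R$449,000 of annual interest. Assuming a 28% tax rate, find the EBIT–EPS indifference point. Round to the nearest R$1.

R$1,338,647

Set EPS_A = EPS_B: (EBIT − R$51,000)(1 − 0.28) ÷ 1,100,000 = (EBIT − R$449,000)(1 − 0.28) ÷ 760,000.
The (1 − t) factor cancels: (EBIT − 51,000) × 760,000 = (EBIT − 449,000) × 1,100,000.
EBIT × (1,100,000 − 760,000) = 449,000 × 1,100,000 − 51,000 × 760,000 = 455,140,000,000, so EBIT = 455,140,000,000 ÷ 340,000 = 1,338,647.06.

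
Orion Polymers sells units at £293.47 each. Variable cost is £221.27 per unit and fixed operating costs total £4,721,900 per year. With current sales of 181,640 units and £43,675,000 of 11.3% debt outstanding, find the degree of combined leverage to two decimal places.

Total contribution margin = 181,640 × £72.20 = £13,114,408.00.
Operating income = contribution − fixed costs = £13,114,408.00 − £4,721,900 = £8,392,508.00. Interest = £4,935,275.00, so EBIT − I = £3,457,233.00.
DCL = contribution ÷ (EBIT − I) = £13,114,408.00 ÷ £3,457,233.00 = 3.7933.

3.79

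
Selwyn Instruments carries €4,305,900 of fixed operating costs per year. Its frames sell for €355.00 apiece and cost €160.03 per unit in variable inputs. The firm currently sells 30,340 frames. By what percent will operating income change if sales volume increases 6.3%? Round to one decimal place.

At 30,340 units, contribution = 30,340 × €194.97 = €5,915,389.80.
Subtracting fixed costs: EBIT = €5,915,389.80 − €4,305,900 = €1,609,489.80.
DOL = contribution ÷ EBIT = €5,915,389.80 ÷ €1,609,489.80 = 3.6753.
So EBIT moves 3.6753 × (+6.3%) = +23.2%.

+23.2%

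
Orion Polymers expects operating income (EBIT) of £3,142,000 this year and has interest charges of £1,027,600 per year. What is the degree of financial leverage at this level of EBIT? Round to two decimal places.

Annual interest charges come to £1,027,600.00.
DFL = EBIT ÷ (EBIT − I) = £3,142,000 ÷ (£3,142,000 − £1,027,600.00) = £3,142,000 ÷ £2,114,400.00 = 1.4860.

1.49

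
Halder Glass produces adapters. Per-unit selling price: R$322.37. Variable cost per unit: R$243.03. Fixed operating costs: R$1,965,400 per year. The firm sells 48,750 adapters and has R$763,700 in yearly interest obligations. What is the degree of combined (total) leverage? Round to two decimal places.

Contribution at this volume is 48,750 × R$79.34 = R$3,867,825.00.
EBIT = R$3,867,825.00 − R$1,965,400 = R$1,902,425.00. Interest = R$763,700.00, so EBIT − I = R$1,138,725.00.
DCL = contribution ÷ (EBIT − I) = R$3,867,825.00 ÷ R$1,138,725.00 = 3.3966.

3.40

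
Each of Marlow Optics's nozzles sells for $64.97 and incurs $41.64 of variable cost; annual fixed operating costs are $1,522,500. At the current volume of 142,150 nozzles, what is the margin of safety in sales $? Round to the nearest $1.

$4,995,587

Each unit contributes $64.97 − $41.64 = $23.33. Break-even units = $1,522,500 ÷ $23.33 = 65,259.32; break-even revenue = 65,259.32 × $64.97 = $4,239,898.20.
Current sales = 142,150 × $64.97 = $9,235,485.50.
Margin of safety = $9,235,485.50 − $4,239,898.20 = $4,995,587.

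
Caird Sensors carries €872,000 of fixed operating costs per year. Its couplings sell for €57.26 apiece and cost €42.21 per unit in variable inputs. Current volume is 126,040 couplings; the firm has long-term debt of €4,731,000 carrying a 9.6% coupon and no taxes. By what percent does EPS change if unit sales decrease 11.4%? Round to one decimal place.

Contribution at this volume is 126,040 × €15.05 = €1,896,902.00.
Subtracting fixed costs: EBIT = €1,896,902.00 − €872,000 = €1,024,902.00.
Interest = €454,176.00, so EBIT − I = €570,726.00.
DCL = total CM / (EBIT − I) = €1,896,902.00 / €570,726.00 = 3.3237.
%ΔEPS = DCL × %ΔSales = 3.3237 × -11.4% = -37.9%.

-37.9%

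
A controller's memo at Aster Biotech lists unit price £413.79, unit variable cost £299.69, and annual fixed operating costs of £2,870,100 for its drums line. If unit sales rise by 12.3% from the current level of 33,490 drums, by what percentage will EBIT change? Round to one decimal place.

Contribution at this volume is 33,490 × £114.10 = £3,821,209.00.
Subtracting fixed costs: EBIT = £3,821,209.00 − £2,870,100 = £951,109.00.
DOL = contribution ÷ EBIT = £3,821,209.00 ÷ £951,109.00 = 4.0176.
%ΔEBIT = DOL × %ΔSales = 4.0176 × +12.3% = +49.4%.

+49.4%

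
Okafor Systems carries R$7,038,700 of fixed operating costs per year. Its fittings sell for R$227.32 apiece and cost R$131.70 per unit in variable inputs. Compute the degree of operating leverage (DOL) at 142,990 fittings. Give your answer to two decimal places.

2.06

Contribution at this volume is 142,990 × R$95.62 = R$13,672,703.80.
EBIT = R$13,672,703.80 − R$7,038,700 = R$6,634,003.80.
DOL = contribution ÷ EBIT = R$13,672,703.80 ÷ R$6,634,003.80 = 2.0610.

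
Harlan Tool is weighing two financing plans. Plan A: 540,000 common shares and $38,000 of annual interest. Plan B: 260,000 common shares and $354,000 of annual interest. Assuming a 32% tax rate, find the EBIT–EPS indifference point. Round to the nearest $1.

$647,429

Set EPS_A = EPS_B: (EBIT − $38,000)(1 − 0.32) ÷ 540,000 = (EBIT − $354,000)(1 − 0.32) ÷ 260,000.
The (1 − t) factor cancels: (EBIT − 38,000) × 260,000 = (EBIT − 354,000) × 540,000.
Solving, EBIT = (354,000·540,000 − 38,000·260,000) / (540,000 − 260,000) = 181,280,000,000 / 280,000 = 647,428.57.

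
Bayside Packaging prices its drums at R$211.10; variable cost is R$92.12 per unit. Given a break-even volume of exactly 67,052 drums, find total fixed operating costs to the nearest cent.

Each unit contributes R$211.10 − R$92.12 = R$118.98.
Since BE = FC / CM, FC = 67,052 × R$118.98 = R$7,977,846.96.

R$7,977,846.96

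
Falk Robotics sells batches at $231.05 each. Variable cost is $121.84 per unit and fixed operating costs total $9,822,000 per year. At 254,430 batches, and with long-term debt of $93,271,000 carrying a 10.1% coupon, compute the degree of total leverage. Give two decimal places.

Contribution at this volume is 254,430 × $109.21 = $27,786,300.30.
EBIT = $27,786,300.30 − $9,822,000 = $17,964,300.30. Interest = $9,420,371.00.
DOL = $27,786,300.30 ÷ $17,964,300.30 = 1.5468; DFL = $17,964,300.30 ÷ $8,543,929.30 = 2.1026.
DCL = DOL × DFL = 1.5468 × 2.1026 = 3.2523.

3.25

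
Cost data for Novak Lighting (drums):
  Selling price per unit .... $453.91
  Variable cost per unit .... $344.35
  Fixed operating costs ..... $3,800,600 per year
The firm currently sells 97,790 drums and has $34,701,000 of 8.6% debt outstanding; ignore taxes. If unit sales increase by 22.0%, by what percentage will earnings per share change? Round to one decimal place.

+60.0%

At 97,790 units, contribution = 97,790 × $109.56 = $10,713,872.40.
EBIT = $10,713,872.40 − $3,800,600 = $6,913,272.40.
After interest of $2,984,286.00, pre-tax earnings = $3,928,986.40.
DCL = total CM / (EBIT − I) = $10,713,872.40 / $3,928,986.40 = 2.7269.
%ΔEPS = DCL × %ΔSales = 2.7269 × +22.0% = +60.0%.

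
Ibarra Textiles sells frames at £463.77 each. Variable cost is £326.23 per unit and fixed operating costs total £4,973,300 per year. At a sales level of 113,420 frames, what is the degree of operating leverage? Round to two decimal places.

1.47

Total contribution margin = 113,420 × £137.54 = £15,599,786.80.
EBIT = £15,599,786.80 − £4,973,300 = £10,626,486.80.
DOL = contribution ÷ EBIT = £15,599,786.80 ÷ £10,626,486.80 = 1.4680.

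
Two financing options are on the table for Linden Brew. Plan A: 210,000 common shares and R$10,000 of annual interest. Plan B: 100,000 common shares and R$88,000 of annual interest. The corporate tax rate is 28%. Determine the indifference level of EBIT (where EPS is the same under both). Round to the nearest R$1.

At indifference, (EBIT − 10,000)(1 − t)/210,000 = (EBIT − 88,000)(1 − t)/100,000.
The (1 − t) factor cancels: (EBIT − 10,000) × 100,000 = (EBIT − 88,000) × 210,000.
EBIT × (210,000 − 100,000) = 88,000 × 210,000 − 10,000 × 100,000 = 17,480,000,000, so EBIT = 17,480,000,000 ÷ 110,000 = 158,909.09.

R$158,909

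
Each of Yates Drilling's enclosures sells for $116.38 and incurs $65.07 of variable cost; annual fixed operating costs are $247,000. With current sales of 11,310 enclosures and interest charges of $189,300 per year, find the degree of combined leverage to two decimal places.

4.03

Contribution at this volume is 11,310 × $51.31 = $580,316.10.
EBIT = $580,316.10 − $247,000 = $333,316.10. Interest = $189,300.00.
DOL = $580,316.10 ÷ $333,316.10 = 1.7410; DFL = $333,316.10 ÷ $144,016.10 = 2.3144.
Combined leverage = 1.7410 × 2.3144 = 4.0294.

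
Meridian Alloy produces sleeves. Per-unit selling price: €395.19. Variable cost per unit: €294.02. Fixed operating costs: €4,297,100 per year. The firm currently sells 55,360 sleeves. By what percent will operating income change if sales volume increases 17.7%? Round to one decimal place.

+76.0%

At 55,360 units, contribution = 55,360 × €101.17 = €5,600,771.20.
EBIT = €5,600,771.20 − €4,297,100 = €1,303,671.20.
So DOL = total CM / EBIT = €5,600,771.20 / €1,303,671.20 = 4.2962.
Operating income changes by 4.2962 × +17.7% = +76.0%.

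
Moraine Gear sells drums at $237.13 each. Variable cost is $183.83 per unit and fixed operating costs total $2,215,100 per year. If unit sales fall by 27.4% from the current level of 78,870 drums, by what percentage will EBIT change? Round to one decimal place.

-57.9%

At 78,870 units, contribution = 78,870 × $53.30 = $4,203,771.00.
Subtracting fixed costs: EBIT = $4,203,771.00 − $2,215,100 = $1,988,671.00.
DOL = contribution ÷ EBIT = $4,203,771.00 ÷ $1,988,671.00 = 2.1139.
So EBIT moves 2.1139 × (-27.4%) = -57.9%.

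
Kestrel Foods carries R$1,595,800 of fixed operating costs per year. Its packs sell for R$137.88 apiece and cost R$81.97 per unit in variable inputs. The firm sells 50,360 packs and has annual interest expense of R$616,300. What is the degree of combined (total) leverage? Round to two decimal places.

At 50,360 units, contribution = 50,360 × R$55.91 = R$2,815,627.60.
Operating income = contribution − fixed costs = R$2,815,627.60 − R$1,595,800 = R$1,219,827.60. Interest = R$616,300.00.
DOL = R$2,815,627.60 ÷ R$1,219,827.60 = 2.3082; DFL = R$1,219,827.60 ÷ R$603,527.60 = 2.0212.
Combined leverage = 2.3082 × 2.0212 = 4.6653.

4.67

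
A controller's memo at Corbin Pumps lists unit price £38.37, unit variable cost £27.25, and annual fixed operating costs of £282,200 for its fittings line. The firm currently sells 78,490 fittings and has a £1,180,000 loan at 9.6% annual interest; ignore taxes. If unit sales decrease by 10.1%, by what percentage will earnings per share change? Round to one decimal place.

Total contribution margin = 78,490 × £11.12 = £872,808.80.
Subtracting fixed costs: EBIT = £872,808.80 − £282,200 = £590,608.80.
After interest of £113,280.00, pre-tax earnings = £477,328.80.
Degree of combined leverage = contribution ÷ (EBIT − I) = £872,808.80 ÷ £477,328.80 = 1.8285.
EPS therefore changes by 1.8285 × (-10.1%) = -18.5%.

-18.5%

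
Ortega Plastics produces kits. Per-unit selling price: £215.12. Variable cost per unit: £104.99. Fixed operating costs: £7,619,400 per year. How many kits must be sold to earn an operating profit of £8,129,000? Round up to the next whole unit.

Each unit contributes £215.12 − £104.99 = £110.13.
Required volume = (fixed costs + target profit) ÷ CM = (£7,619,400 + £8,129,000) ÷ £110.13 = 142,998.27, so 142,999 kits.

142,999 kits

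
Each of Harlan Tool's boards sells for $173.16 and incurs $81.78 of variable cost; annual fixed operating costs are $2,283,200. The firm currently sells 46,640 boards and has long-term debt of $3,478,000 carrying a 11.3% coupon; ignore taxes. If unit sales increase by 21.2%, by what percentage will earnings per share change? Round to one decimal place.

+57.0%

At 46,640 units, contribution = 46,640 × $91.38 = $4,261,963.20.
Operating income = contribution − fixed costs = $4,261,963.20 − $2,283,200 = $1,978,763.20.
Interest = $393,014.00, so EBIT − I = $1,585,749.20.
Degree of combined leverage = contribution ÷ (EBIT − I) = $4,261,963.20 ÷ $1,585,749.20 = 2.6877.
EPS therefore changes by 2.6877 × (+21.2%) = +57.0%.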